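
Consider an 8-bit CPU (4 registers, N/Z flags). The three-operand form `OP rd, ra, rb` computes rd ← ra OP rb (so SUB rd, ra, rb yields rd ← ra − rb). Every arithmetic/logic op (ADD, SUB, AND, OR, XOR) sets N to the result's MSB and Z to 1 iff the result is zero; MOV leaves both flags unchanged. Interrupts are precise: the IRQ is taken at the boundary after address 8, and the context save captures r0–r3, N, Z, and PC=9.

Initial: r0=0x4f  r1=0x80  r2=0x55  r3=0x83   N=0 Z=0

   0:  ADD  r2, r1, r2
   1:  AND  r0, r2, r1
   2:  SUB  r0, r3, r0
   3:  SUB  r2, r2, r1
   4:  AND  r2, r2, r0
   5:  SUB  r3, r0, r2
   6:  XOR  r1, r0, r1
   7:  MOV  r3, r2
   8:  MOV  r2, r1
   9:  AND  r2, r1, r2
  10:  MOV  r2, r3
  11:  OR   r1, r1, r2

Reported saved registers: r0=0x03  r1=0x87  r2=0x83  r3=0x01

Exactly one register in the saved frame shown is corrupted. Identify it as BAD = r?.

after  0: r0=0x4f r1=0x80 r2=0xd5 r3=0x83  N=1 Z=0
after  1: r0=0x80 r1=0x80 r2=0xd5 r3=0x83  N=1 Z=0
after  2: r0=0x03 r1=0x80 r2=0xd5 r3=0x83  N=0 Z=0
after  3: r0=0x03 r1=0x80 r2=0x55 r3=0x83  N=0 Z=0
after  4: r0=0x03 r1=0x80 r2=0x01 r3=0x83  N=0 Z=0
after  5: r0=0x03 r1=0x80 r2=0x01 r3=0x02  N=0 Z=0
after  6: r0=0x03 r1=0x83 r2=0x01 r3=0x02  N=1 Z=0
after  7: r0=0x03 r1=0x83 r2=0x01 r3=0x01  N=1 Z=0
after  8: r0=0x03 r1=0x83 r2=0x83 r3=0x01  N=1 Z=0
-- IRQ taken; context saved, return-PC = 9 --
mismatch: r1: reported 0x87 vs actual 0x83

BAD = r1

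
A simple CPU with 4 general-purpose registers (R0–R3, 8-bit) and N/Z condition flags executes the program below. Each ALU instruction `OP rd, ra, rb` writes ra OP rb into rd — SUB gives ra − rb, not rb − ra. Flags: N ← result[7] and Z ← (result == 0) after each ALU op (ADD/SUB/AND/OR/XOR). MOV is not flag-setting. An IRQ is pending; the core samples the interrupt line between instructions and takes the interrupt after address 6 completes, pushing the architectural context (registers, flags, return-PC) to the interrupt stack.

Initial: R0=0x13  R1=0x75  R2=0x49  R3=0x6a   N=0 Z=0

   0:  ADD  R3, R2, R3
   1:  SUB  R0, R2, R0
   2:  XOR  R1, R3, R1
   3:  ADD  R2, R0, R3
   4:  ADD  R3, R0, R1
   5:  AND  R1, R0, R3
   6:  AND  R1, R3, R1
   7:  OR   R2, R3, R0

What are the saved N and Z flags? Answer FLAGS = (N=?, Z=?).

after  0: R0=0x13 R1=0x75 R2=0x49 R3=0xb3  N=1 Z=0
after  1: R0=0x36 R1=0x75 R2=0x49 R3=0xb3  N=0 Z=0
after  2: R0=0x36 R1=0xc6 R2=0x49 R3=0xb3  N=1 Z=0
after  3: R0=0x36 R1=0xc6 R2=0xe9 R3=0xb3  N=1 Z=0
after  4: R0=0x36 R1=0xc6 R2=0xe9 R3=0xfc  N=1 Z=0
after  5: R0=0x36 R1=0x34 R2=0xe9 R3=0xfc  N=0 Z=0
after  6: R0=0x36 R1=0x34 R2=0xe9 R3=0xfc  N=0 Z=0
-- IRQ taken; context saved, return-PC = 7 --

FLAGS = (N=0, Z=0)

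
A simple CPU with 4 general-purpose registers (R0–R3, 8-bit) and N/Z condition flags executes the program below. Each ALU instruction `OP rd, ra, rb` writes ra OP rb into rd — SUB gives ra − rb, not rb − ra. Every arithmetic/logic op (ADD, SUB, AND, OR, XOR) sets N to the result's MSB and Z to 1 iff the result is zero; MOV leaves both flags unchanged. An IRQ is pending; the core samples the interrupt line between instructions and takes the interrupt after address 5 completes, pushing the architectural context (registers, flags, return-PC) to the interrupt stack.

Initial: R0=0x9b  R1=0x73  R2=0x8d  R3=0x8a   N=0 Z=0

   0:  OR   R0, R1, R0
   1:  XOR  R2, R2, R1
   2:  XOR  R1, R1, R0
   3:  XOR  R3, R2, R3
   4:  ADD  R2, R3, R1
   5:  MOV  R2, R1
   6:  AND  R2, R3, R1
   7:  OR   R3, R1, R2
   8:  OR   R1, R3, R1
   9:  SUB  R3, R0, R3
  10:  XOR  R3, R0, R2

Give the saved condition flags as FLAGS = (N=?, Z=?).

FLAGS = (N=1, Z=0)

after  0: R0=0xfb R1=0x73 R2=0x8d R3=0x8a  N=1 Z=0
after  1: R0=0xfb R1=0x73 R2=0xfe R3=0x8a  N=1 Z=0
after  2: R0=0xfb R1=0x88 R2=0xfe R3=0x8a  N=1 Z=0
after  3: R0=0xfb R1=0x88 R2=0xfe R3=0x74  N=0 Z=0
after  4: R0=0xfb R1=0x88 R2=0xfc R3=0x74  N=1 Z=0
after  5: R0=0xfb R1=0x88 R2=0x88 R3=0x74  N=1 Z=0
-- IRQ taken; context saved, return-PC = 6 --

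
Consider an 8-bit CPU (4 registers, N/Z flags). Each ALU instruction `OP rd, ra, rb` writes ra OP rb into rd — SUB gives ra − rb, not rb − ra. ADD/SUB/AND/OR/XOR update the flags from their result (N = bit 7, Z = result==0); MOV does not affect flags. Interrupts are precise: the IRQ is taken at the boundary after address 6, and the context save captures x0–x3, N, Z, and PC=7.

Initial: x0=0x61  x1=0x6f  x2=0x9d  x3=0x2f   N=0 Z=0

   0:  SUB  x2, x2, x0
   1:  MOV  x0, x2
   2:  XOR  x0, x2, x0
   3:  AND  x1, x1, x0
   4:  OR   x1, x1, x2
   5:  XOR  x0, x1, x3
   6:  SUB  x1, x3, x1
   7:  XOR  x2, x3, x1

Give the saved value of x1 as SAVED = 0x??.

SAVED = 0xf3

after  0: x0=0x61 x1=0x6f x2=0x3c x3=0x2f  N=0 Z=0
after  1: x0=0x3c x1=0x6f x2=0x3c x3=0x2f  N=0 Z=0
after  2: x0=0x00 x1=0x6f x2=0x3c x3=0x2f  N=0 Z=1
after  3: x0=0x00 x1=0x00 x2=0x3c x3=0x2f  N=0 Z=1
after  4: x0=0x00 x1=0x3c x2=0x3c x3=0x2f  N=0 Z=0
after  5: x0=0x13 x1=0x3c x2=0x3c x3=0x2f  N=0 Z=0
after  6: x0=0x13 x1=0xf3 x2=0x3c x3=0x2f  N=1 Z=0
-- IRQ taken; context saved, return-PC = 7 --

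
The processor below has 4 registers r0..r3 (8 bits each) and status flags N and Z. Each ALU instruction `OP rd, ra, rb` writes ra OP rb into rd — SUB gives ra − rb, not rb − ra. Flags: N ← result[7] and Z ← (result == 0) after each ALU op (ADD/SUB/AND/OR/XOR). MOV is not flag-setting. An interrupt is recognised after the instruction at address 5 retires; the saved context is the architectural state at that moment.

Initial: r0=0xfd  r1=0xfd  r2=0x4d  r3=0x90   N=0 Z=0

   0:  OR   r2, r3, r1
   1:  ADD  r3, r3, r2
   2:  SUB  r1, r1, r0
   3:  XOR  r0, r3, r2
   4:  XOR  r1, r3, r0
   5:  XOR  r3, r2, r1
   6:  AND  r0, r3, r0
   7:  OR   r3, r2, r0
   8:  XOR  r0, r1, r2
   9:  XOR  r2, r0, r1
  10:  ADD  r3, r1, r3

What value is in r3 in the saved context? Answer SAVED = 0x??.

SAVED = 0x00

after  0: r0=0xfd r1=0xfd r2=0xfd r3=0x90  N=1 Z=0
after  1: r0=0xfd r1=0xfd r2=0xfd r3=0x8d  N=1 Z=0
after  2: r0=0xfd r1=0x00 r2=0xfd r3=0x8d  N=0 Z=1
after  3: r0=0x70 r1=0x00 r2=0xfd r3=0x8d  N=0 Z=0
after  4: r0=0x70 r1=0xfd r2=0xfd r3=0x8d  N=1 Z=0
after  5: r0=0x70 r1=0xfd r2=0xfd r3=0x00  N=0 Z=1
-- IRQ taken; context saved, return-PC = 6 --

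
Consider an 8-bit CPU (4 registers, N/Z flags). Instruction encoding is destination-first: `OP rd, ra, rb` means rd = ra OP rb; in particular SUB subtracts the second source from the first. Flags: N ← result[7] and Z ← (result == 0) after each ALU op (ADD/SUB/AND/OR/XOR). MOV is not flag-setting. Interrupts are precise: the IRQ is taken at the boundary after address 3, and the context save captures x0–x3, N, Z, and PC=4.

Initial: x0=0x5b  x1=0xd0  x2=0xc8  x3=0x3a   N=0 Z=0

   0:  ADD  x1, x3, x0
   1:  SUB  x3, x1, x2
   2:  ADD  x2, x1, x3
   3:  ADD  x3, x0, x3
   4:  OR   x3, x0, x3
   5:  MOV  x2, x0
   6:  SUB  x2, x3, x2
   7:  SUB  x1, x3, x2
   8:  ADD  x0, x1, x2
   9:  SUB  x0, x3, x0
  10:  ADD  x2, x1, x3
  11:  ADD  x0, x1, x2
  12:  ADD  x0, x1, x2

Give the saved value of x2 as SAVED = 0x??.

after  0: x0=0x5b x1=0x95 x2=0xc8 x3=0x3a  N=1 Z=0
after  1: x0=0x5b x1=0x95 x2=0xc8 x3=0xcd  N=1 Z=0
after  2: x0=0x5b x1=0x95 x2=0x62 x3=0xcd  N=0 Z=0
after  3: x0=0x5b x1=0x95 x2=0x62 x3=0x28  N=0 Z=0
-- IRQ taken; context saved, return-PC = 4 --

SAVED = 0x62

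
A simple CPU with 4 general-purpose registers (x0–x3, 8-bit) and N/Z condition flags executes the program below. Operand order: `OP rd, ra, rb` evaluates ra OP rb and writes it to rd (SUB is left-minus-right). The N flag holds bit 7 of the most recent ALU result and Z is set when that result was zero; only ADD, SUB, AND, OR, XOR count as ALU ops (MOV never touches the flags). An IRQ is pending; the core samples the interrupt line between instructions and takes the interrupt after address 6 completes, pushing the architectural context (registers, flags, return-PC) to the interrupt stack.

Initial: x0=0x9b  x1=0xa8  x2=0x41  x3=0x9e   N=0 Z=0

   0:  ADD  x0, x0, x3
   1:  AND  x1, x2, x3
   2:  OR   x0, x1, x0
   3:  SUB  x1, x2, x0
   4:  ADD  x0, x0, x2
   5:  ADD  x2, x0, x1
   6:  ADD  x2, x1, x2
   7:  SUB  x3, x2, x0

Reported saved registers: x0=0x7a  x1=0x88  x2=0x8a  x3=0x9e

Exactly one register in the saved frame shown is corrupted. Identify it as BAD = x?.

after  0: x0=0x39 x1=0xa8 x2=0x41 x3=0x9e  N=0 Z=0
after  1: x0=0x39 x1=0x00 x2=0x41 x3=0x9e  N=0 Z=1
after  2: x0=0x39 x1=0x00 x2=0x41 x3=0x9e  N=0 Z=0
after  3: x0=0x39 x1=0x08 x2=0x41 x3=0x9e  N=0 Z=0
after  4: x0=0x7a x1=0x08 x2=0x41 x3=0x9e  N=0 Z=0
after  5: x0=0x7a x1=0x08 x2=0x82 x3=0x9e  N=1 Z=0
after  6: x0=0x7a x1=0x08 x2=0x8a x3=0x9e  N=1 Z=0
-- IRQ taken; context saved, return-PC = 7 --
mismatch: x1: reported 0x88 vs actual 0x08

BAD = x1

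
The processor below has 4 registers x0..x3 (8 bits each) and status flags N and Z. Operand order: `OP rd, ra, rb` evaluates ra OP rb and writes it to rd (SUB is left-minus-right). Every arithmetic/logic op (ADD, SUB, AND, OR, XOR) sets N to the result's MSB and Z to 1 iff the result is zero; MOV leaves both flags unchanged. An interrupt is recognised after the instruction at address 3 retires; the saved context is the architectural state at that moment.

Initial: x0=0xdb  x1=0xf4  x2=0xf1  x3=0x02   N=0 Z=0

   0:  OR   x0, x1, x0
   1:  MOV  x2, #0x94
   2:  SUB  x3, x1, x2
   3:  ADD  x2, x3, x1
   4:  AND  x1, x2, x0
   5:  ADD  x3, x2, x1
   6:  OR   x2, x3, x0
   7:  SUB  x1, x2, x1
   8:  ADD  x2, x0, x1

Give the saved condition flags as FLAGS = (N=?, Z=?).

FLAGS = (N=0, Z=0)

after  0: x0=0xff x1=0xf4 x2=0xf1 x3=0x02  N=1 Z=0
after  1: x0=0xff x1=0xf4 x2=0x94 x3=0x02  N=1 Z=0
after  2: x0=0xff x1=0xf4 x2=0x94 x3=0x60  N=0 Z=0
after  3: x0=0xff x1=0xf4 x2=0x54 x3=0x60  N=0 Z=0
-- IRQ taken; context saved, return-PC = 4 --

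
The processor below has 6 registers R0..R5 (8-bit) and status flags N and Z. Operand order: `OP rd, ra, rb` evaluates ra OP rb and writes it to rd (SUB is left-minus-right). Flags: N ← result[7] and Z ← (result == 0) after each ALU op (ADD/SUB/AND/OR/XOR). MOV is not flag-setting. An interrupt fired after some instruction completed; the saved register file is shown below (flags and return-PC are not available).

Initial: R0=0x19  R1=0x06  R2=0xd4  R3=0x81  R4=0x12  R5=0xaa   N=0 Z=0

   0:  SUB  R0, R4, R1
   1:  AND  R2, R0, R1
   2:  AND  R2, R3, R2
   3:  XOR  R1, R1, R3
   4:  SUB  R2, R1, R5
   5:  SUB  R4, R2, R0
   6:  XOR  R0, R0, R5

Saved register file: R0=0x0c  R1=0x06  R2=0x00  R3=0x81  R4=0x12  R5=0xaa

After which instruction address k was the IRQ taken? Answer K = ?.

after  0: R0=0x0c R1=0x06 R2=0xd4 R3=0x81 R4=0x12 R5=0xaa  N=0 Z=0
after  1: R0=0x0c R1=0x06 R2=0x04 R3=0x81 R4=0x12 R5=0xaa  N=0 Z=0
after  2: R0=0x0c R1=0x06 R2=0x00 R3=0x81 R4=0x12 R5=0xaa  N=0 Z=1
-- IRQ taken; context saved, return-PC = 3 --

K = 2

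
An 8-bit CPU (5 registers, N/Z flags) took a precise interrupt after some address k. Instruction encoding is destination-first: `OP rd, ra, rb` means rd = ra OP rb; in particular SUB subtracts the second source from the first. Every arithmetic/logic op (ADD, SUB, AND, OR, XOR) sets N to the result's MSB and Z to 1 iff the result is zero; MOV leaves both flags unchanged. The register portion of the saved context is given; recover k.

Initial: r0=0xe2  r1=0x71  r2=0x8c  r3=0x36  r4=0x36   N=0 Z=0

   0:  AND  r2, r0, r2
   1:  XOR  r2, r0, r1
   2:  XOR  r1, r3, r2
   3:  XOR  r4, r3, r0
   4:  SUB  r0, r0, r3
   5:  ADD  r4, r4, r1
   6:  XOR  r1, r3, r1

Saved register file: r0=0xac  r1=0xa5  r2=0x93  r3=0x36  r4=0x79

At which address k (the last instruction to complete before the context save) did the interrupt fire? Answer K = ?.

K = 5

after  0: r0=0xe2 r1=0x71 r2=0x80 r3=0x36 r4=0x36  N=1 Z=0
after  1: r0=0xe2 r1=0x71 r2=0x93 r3=0x36 r4=0x36  N=1 Z=0
after  2: r0=0xe2 r1=0xa5 r2=0x93 r3=0x36 r4=0x36  N=1 Z=0
after  3: r0=0xe2 r1=0xa5 r2=0x93 r3=0x36 r4=0xd4  N=1 Z=0
after  4: r0=0xac r1=0xa5 r2=0x93 r3=0x36 r4=0xd4  N=1 Z=0
after  5: r0=0xac r1=0xa5 r2=0x93 r3=0x36 r4=0x79  N=0 Z=0
-- IRQ taken; context saved, return-PC = 6 --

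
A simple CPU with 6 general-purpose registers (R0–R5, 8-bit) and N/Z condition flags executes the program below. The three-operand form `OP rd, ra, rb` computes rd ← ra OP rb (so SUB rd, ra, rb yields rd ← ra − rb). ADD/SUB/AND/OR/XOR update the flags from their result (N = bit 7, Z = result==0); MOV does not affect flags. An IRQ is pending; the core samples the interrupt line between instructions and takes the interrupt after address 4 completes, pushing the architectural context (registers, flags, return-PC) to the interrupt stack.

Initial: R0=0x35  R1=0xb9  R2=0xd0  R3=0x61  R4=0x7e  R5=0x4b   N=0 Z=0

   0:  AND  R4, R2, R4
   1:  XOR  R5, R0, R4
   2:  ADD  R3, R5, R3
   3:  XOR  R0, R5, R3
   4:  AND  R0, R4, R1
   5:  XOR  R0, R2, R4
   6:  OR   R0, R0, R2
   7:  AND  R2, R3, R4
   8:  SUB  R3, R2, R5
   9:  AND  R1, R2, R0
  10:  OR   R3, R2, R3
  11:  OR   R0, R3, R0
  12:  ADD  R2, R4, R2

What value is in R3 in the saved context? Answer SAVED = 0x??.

after  0: R0=0x35 R1=0xb9 R2=0xd0 R3=0x61 R4=0x50 R5=0x4b  N=0 Z=0
after  1: R0=0x35 R1=0xb9 R2=0xd0 R3=0x61 R4=0x50 R5=0x65  N=0 Z=0
after  2: R0=0x35 R1=0xb9 R2=0xd0 R3=0xc6 R4=0x50 R5=0x65  N=1 Z=0
after  3: R0=0xa3 R1=0xb9 R2=0xd0 R3=0xc6 R4=0x50 R5=0x65  N=1 Z=0
after  4: R0=0x10 R1=0xb9 R2=0xd0 R3=0xc6 R4=0x50 R5=0x65  N=0 Z=0
-- IRQ taken; context saved, return-PC = 5 --

SAVED = 0xc6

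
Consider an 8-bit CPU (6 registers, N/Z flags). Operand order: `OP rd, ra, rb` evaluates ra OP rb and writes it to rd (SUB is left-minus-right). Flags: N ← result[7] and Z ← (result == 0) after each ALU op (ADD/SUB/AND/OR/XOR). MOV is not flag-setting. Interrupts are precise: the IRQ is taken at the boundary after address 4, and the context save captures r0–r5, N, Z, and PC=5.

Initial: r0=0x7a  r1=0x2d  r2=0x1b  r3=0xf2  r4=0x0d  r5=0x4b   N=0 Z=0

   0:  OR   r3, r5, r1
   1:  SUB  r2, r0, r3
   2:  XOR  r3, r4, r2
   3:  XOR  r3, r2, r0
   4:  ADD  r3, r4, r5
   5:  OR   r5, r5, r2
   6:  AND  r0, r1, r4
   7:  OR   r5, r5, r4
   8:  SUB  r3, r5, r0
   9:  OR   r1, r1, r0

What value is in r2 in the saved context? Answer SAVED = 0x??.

after  0: r0=0x7a r1=0x2d r2=0x1b r3=0x6f r4=0x0d r5=0x4b  N=0 Z=0
after  1: r0=0x7a r1=0x2d r2=0x0b r3=0x6f r4=0x0d r5=0x4b  N=0 Z=0
after  2: r0=0x7a r1=0x2d r2=0x0b r3=0x06 r4=0x0d r5=0x4b  N=0 Z=0
after  3: r0=0x7a r1=0x2d r2=0x0b r3=0x71 r4=0x0d r5=0x4b  N=0 Z=0
after  4: r0=0x7a r1=0x2d r2=0x0b r3=0x58 r4=0x0d r5=0x4b  N=0 Z=0
-- IRQ taken; context saved, return-PC = 5 --

SAVED = 0x0b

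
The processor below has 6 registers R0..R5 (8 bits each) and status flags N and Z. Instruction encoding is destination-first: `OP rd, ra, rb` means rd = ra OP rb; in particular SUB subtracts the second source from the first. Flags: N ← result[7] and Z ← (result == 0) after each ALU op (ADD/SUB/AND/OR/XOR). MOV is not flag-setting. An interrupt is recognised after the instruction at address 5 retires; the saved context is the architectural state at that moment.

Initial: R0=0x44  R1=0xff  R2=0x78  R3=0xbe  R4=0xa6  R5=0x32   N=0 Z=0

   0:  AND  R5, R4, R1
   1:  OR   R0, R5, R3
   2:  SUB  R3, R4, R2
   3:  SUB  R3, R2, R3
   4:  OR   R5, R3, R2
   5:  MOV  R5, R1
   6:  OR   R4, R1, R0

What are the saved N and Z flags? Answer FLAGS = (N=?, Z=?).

FLAGS = (N=0, Z=0)

after  0: R0=0x44 R1=0xff R2=0x78 R3=0xbe R4=0xa6 R5=0xa6  N=1 Z=0
after  1: R0=0xbe R1=0xff R2=0x78 R3=0xbe R4=0xa6 R5=0xa6  N=1 Z=0
after  2: R0=0xbe R1=0xff R2=0x78 R3=0x2e R4=0xa6 R5=0xa6  N=0 Z=0
after  3: R0=0xbe R1=0xff R2=0x78 R3=0x4a R4=0xa6 R5=0xa6  N=0 Z=0
after  4: R0=0xbe R1=0xff R2=0x78 R3=0x4a R4=0xa6 R5=0x7a  N=0 Z=0
after  5: R0=0xbe R1=0xff R2=0x78 R3=0x4a R4=0xa6 R5=0xff  N=0 Z=0
-- IRQ taken; context saved, return-PC = 6 --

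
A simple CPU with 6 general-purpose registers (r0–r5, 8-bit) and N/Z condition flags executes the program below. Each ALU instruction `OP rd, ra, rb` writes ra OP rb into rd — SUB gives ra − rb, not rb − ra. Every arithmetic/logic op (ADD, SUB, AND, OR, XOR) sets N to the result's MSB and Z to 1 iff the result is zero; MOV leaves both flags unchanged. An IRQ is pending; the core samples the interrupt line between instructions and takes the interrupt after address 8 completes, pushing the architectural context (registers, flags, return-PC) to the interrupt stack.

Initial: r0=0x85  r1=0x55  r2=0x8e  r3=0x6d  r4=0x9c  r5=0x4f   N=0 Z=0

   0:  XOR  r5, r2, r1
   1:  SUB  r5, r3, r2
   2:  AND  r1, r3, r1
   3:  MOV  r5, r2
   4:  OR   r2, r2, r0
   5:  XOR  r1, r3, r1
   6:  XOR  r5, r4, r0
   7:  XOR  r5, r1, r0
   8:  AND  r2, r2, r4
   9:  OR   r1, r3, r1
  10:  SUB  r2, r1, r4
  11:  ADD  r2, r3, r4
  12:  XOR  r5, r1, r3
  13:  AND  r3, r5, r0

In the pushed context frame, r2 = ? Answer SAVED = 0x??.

after  0: r0=0x85 r1=0x55 r2=0x8e r3=0x6d r4=0x9c r5=0xdb  N=1 Z=0
after  1: r0=0x85 r1=0x55 r2=0x8e r3=0x6d r4=0x9c r5=0xdf  N=1 Z=0
after  2: r0=0x85 r1=0x45 r2=0x8e r3=0x6d r4=0x9c r5=0xdf  N=0 Z=0
after  3: r0=0x85 r1=0x45 r2=0x8e r3=0x6d r4=0x9c r5=0x8e  N=0 Z=0
after  4: r0=0x85 r1=0x45 r2=0x8f r3=0x6d r4=0x9c r5=0x8e  N=1 Z=0
after  5: r0=0x85 r1=0x28 r2=0x8f r3=0x6d r4=0x9c r5=0x8e  N=0 Z=0
after  6: r0=0x85 r1=0x28 r2=0x8f r3=0x6d r4=0x9c r5=0x19  N=0 Z=0
after  7: r0=0x85 r1=0x28 r2=0x8f r3=0x6d r4=0x9c r5=0xad  N=1 Z=0
after  8: r0=0x85 r1=0x28 r2=0x8c r3=0x6d r4=0x9c r5=0xad  N=1 Z=0
-- IRQ taken; context saved, return-PC = 9 --

SAVED = 0x8c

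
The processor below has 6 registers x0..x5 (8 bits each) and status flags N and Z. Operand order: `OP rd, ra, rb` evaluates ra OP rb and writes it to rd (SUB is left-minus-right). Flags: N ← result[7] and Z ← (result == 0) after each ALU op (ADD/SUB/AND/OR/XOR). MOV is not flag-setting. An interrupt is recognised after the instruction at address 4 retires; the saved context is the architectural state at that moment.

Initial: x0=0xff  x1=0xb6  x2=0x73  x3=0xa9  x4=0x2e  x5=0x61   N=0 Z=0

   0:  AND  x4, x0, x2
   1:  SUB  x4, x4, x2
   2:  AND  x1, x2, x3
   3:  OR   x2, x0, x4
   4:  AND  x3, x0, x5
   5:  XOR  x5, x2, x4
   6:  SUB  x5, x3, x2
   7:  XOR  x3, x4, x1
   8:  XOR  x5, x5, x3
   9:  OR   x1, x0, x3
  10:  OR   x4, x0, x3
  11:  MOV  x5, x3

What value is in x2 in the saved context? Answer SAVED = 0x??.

SAVED = 0xff

after  0: x0=0xff x1=0xb6 x2=0x73 x3=0xa9 x4=0x73 x5=0x61  N=0 Z=0
after  1: x0=0xff x1=0xb6 x2=0x73 x3=0xa9 x4=0x00 x5=0x61  N=0 Z=1
after  2: x0=0xff x1=0x21 x2=0x73 x3=0xa9 x4=0x00 x5=0x61  N=0 Z=0
after  3: x0=0xff x1=0x21 x2=0xff x3=0xa9 x4=0x00 x5=0x61  N=1 Z=0
after  4: x0=0xff x1=0x21 x2=0xff x3=0x61 x4=0x00 x5=0x61  N=0 Z=0
-- IRQ taken; context saved, return-PC = 5 --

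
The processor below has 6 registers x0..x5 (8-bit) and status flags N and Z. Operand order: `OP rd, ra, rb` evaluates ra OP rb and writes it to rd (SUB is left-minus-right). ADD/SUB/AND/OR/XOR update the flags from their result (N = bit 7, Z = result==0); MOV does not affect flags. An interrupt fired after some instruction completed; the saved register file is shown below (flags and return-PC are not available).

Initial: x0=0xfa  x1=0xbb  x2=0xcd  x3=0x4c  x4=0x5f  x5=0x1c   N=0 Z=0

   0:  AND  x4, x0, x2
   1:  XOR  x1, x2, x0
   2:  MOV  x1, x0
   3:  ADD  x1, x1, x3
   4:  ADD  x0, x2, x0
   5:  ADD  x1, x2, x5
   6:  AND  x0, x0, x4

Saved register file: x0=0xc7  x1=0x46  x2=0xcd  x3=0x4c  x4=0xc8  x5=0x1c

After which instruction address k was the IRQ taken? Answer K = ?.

K = 4

after  0: x0=0xfa x1=0xbb x2=0xcd x3=0x4c x4=0xc8 x5=0x1c  N=1 Z=0
after  1: x0=0xfa x1=0x37 x2=0xcd x3=0x4c x4=0xc8 x5=0x1c  N=0 Z=0
after  2: x0=0xfa x1=0xfa x2=0xcd x3=0x4c x4=0xc8 x5=0x1c  N=0 Z=0
after  3: x0=0xfa x1=0x46 x2=0xcd x3=0x4c x4=0xc8 x5=0x1c  N=0 Z=0
after  4: x0=0xc7 x1=0x46 x2=0xcd x3=0x4c x4=0xc8 x5=0x1c  N=1 Z=0
-- IRQ taken; context saved, return-PC = 5 --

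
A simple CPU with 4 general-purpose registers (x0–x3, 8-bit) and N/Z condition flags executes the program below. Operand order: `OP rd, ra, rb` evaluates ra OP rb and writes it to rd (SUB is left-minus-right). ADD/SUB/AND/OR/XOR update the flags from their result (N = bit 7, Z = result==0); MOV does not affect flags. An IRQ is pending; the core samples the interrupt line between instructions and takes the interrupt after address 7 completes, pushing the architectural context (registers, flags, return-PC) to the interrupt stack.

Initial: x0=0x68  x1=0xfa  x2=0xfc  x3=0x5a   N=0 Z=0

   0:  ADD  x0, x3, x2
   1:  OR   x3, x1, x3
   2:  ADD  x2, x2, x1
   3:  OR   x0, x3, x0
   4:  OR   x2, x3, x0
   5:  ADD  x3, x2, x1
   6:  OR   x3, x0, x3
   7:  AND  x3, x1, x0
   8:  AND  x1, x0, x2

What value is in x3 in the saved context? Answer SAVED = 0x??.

SAVED = 0xfa

after  0: x0=0x56 x1=0xfa x2=0xfc x3=0x5a  N=0 Z=0
after  1: x0=0x56 x1=0xfa x2=0xfc x3=0xfa  N=1 Z=0
after  2: x0=0x56 x1=0xfa x2=0xf6 x3=0xfa  N=1 Z=0
after  3: x0=0xfe x1=0xfa x2=0xf6 x3=0xfa  N=1 Z=0
after  4: x0=0xfe x1=0xfa x2=0xfe x3=0xfa  N=1 Z=0
after  5: x0=0xfe x1=0xfa x2=0xfe x3=0xf8  N=1 Z=0
after  6: x0=0xfe x1=0xfa x2=0xfe x3=0xfe  N=1 Z=0
after  7: x0=0xfe x1=0xfa x2=0xfe x3=0xfa  N=1 Z=0
-- IRQ taken; context saved, return-PC = 8 --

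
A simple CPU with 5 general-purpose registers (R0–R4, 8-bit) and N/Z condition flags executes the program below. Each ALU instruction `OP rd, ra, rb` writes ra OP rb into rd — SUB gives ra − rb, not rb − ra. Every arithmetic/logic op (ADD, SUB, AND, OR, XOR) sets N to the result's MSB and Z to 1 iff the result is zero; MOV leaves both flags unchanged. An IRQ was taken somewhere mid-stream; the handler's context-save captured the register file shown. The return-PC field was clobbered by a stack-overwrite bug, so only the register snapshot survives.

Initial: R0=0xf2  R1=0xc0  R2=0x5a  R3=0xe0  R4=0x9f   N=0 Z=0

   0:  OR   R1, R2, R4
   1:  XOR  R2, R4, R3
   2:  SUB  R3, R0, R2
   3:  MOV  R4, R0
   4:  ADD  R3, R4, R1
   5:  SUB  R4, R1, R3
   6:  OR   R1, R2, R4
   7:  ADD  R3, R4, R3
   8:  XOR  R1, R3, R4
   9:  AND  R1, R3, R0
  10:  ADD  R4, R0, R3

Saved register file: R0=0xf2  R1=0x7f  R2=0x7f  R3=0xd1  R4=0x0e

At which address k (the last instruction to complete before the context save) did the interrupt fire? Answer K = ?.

after  0: R0=0xf2 R1=0xdf R2=0x5a R3=0xe0 R4=0x9f  N=1 Z=0
after  1: R0=0xf2 R1=0xdf R2=0x7f R3=0xe0 R4=0x9f  N=0 Z=0
after  2: R0=0xf2 R1=0xdf R2=0x7f R3=0x73 R4=0x9f  N=0 Z=0
after  3: R0=0xf2 R1=0xdf R2=0x7f R3=0x73 R4=0xf2  N=0 Z=0
after  4: R0=0xf2 R1=0xdf R2=0x7f R3=0xd1 R4=0xf2  N=1 Z=0
after  5: R0=0xf2 R1=0xdf R2=0x7f R3=0xd1 R4=0x0e  N=0 Z=0
after  6: R0=0xf2 R1=0x7f R2=0x7f R3=0xd1 R4=0x0e  N=0 Z=0
-- IRQ taken; context saved, return-PC = 7 --

K = 6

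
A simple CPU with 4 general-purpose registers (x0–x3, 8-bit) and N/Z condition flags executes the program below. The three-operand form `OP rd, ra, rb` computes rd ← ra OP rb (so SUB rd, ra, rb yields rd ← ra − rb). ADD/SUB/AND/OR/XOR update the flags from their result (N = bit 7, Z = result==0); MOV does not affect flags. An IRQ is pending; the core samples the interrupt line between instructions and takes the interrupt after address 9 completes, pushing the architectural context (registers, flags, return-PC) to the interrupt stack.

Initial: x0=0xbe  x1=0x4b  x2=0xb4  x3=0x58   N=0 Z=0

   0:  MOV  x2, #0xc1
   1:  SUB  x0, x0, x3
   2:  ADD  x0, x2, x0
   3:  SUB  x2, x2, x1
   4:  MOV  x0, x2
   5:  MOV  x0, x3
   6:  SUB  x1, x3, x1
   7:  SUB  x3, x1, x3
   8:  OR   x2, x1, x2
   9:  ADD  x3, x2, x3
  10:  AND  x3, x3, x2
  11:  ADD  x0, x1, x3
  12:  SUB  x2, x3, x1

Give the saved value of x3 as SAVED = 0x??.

after  0: x0=0xbe x1=0x4b x2=0xc1 x3=0x58  N=0 Z=0
after  1: x0=0x66 x1=0x4b x2=0xc1 x3=0x58  N=0 Z=0
after  2: x0=0x27 x1=0x4b x2=0xc1 x3=0x58  N=0 Z=0
after  3: x0=0x27 x1=0x4b x2=0x76 x3=0x58  N=0 Z=0
after  4: x0=0x76 x1=0x4b x2=0x76 x3=0x58  N=0 Z=0
after  5: x0=0x58 x1=0x4b x2=0x76 x3=0x58  N=0 Z=0
after  6: x0=0x58 x1=0x0d x2=0x76 x3=0x58  N=0 Z=0
after  7: x0=0x58 x1=0x0d x2=0x76 x3=0xb5  N=1 Z=0
after  8: x0=0x58 x1=0x0d x2=0x7f x3=0xb5  N=0 Z=0
after  9: x0=0x58 x1=0x0d x2=0x7f x3=0x34  N=0 Z=0
-- IRQ taken; context saved, return-PC = 10 --

SAVED = 0x34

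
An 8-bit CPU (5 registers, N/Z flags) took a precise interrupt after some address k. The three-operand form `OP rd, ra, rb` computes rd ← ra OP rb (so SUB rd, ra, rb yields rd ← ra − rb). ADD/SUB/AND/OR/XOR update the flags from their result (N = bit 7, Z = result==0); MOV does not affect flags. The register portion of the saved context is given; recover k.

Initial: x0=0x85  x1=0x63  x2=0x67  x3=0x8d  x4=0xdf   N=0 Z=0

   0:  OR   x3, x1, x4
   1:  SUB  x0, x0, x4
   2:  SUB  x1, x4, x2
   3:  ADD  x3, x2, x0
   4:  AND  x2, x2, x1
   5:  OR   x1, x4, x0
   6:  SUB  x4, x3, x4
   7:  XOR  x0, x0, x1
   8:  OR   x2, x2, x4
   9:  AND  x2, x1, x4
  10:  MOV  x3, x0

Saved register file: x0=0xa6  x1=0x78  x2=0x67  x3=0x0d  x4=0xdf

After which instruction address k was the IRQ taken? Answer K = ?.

after  0: x0=0x85 x1=0x63 x2=0x67 x3=0xff x4=0xdf  N=1 Z=0
after  1: x0=0xa6 x1=0x63 x2=0x67 x3=0xff x4=0xdf  N=1 Z=0
after  2: x0=0xa6 x1=0x78 x2=0x67 x3=0xff x4=0xdf  N=0 Z=0
after  3: x0=0xa6 x1=0x78 x2=0x67 x3=0x0d x4=0xdf  N=0 Z=0
-- IRQ taken; context saved, return-PC = 4 --

K = 3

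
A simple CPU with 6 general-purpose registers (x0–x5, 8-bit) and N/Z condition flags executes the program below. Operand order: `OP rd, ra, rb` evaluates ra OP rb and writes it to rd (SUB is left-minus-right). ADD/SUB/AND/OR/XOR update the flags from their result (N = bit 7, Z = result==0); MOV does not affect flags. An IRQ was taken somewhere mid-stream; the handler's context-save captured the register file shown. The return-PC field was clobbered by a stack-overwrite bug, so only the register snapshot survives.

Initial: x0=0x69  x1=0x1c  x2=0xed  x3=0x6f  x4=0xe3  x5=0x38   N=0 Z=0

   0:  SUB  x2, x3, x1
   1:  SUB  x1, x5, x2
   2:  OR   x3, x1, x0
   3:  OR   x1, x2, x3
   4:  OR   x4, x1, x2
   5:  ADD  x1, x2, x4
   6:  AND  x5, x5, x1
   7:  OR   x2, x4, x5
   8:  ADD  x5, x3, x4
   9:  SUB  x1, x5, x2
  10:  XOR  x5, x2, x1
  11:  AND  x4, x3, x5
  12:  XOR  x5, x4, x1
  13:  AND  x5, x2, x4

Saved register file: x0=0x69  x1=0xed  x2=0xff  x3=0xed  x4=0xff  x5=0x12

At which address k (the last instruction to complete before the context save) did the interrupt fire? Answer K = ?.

K = 10

after  0: x0=0x69 x1=0x1c x2=0x53 x3=0x6f x4=0xe3 x5=0x38  N=0 Z=0
after  1: x0=0x69 x1=0xe5 x2=0x53 x3=0x6f x4=0xe3 x5=0x38  N=1 Z=0
after  2: x0=0x69 x1=0xe5 x2=0x53 x3=0xed x4=0xe3 x5=0x38  N=1 Z=0
after  3: x0=0x69 x1=0xff x2=0x53 x3=0xed x4=0xe3 x5=0x38  N=1 Z=0
after  4: x0=0x69 x1=0xff x2=0x53 x3=0xed x4=0xff x5=0x38  N=1 Z=0
after  5: x0=0x69 x1=0x52 x2=0x53 x3=0xed x4=0xff x5=0x38  N=0 Z=0
after  6: x0=0x69 x1=0x52 x2=0x53 x3=0xed x4=0xff x5=0x10  N=0 Z=0
after  7: x0=0x69 x1=0x52 x2=0xff x3=0xed x4=0xff x5=0x10  N=1 Z=0
after  8: x0=0x69 x1=0x52 x2=0xff x3=0xed x4=0xff x5=0xec  N=1 Z=0
after  9: x0=0x69 x1=0xed x2=0xff x3=0xed x4=0xff x5=0xec  N=1 Z=0
after 10: x0=0x69 x1=0xed x2=0xff x3=0xed x4=0xff x5=0x12  N=0 Z=0
-- IRQ taken; context saved, return-PC = 11 --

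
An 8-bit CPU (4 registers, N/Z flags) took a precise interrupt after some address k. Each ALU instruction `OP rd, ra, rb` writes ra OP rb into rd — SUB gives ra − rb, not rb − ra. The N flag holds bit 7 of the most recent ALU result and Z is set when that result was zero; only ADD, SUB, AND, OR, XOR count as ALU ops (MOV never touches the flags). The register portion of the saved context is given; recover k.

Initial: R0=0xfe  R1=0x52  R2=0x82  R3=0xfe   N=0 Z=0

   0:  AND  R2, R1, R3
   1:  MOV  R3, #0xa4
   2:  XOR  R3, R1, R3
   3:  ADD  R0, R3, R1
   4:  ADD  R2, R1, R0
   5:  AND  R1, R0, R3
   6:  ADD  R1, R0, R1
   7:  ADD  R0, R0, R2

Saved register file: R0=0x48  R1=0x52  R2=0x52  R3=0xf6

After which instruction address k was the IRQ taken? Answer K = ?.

K = 3

after  0: R0=0xfe R1=0x52 R2=0x52 R3=0xfe  N=0 Z=0
after  1: R0=0xfe R1=0x52 R2=0x52 R3=0xa4  N=0 Z=0
after  2: R0=0xfe R1=0x52 R2=0x52 R3=0xf6  N=1 Z=0
after  3: R0=0x48 R1=0x52 R2=0x52 R3=0xf6  N=0 Z=0
-- IRQ taken; context saved, return-PC = 4 --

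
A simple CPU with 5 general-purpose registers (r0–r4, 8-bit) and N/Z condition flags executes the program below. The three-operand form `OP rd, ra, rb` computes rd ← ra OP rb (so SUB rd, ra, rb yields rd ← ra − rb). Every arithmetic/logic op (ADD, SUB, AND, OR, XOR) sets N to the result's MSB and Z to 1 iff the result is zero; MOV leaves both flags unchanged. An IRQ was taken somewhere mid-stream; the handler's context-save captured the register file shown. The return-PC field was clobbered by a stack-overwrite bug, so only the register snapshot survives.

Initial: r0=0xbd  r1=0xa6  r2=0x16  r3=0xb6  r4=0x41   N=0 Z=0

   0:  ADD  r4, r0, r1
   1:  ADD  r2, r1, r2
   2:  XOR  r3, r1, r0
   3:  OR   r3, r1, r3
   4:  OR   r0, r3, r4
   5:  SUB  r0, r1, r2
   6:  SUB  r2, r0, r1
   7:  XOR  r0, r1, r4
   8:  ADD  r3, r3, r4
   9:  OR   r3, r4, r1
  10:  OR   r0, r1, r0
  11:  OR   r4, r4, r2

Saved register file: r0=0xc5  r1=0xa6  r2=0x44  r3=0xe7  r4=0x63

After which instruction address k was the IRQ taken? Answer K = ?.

K = 9

after  0: r0=0xbd r1=0xa6 r2=0x16 r3=0xb6 r4=0x63  N=0 Z=0
after  1: r0=0xbd r1=0xa6 r2=0xbc r3=0xb6 r4=0x63  N=1 Z=0
after  2: r0=0xbd r1=0xa6 r2=0xbc r3=0x1b r4=0x63  N=0 Z=0
after  3: r0=0xbd r1=0xa6 r2=0xbc r3=0xbf r4=0x63  N=1 Z=0
after  4: r0=0xff r1=0xa6 r2=0xbc r3=0xbf r4=0x63  N=1 Z=0
after  5: r0=0xea r1=0xa6 r2=0xbc r3=0xbf r4=0x63  N=1 Z=0
after  6: r0=0xea r1=0xa6 r2=0x44 r3=0xbf r4=0x63  N=0 Z=0
after  7: r0=0xc5 r1=0xa6 r2=0x44 r3=0xbf r4=0x63  N=1 Z=0
after  8: r0=0xc5 r1=0xa6 r2=0x44 r3=0x22 r4=0x63  N=0 Z=0
after  9: r0=0xc5 r1=0xa6 r2=0x44 r3=0xe7 r4=0x63  N=1 Z=0
-- IRQ taken; context saved, return-PC = 10 --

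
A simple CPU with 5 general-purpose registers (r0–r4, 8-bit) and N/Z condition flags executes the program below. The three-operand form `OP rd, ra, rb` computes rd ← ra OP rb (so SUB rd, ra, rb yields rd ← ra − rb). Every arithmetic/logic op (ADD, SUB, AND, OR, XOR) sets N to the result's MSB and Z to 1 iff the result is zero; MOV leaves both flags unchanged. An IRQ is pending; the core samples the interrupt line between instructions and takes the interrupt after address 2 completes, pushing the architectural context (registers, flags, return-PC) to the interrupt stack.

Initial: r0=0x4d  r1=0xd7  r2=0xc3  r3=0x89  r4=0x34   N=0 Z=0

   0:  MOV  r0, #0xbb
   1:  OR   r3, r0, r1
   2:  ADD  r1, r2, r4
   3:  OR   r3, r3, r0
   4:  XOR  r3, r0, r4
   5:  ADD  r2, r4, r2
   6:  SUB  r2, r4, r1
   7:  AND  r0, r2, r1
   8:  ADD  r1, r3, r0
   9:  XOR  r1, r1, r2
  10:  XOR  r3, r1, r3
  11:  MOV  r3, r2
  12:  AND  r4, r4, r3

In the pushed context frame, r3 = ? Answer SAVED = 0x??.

after  0: r0=0xbb r1=0xd7 r2=0xc3 r3=0x89 r4=0x34  N=0 Z=0
after  1: r0=0xbb r1=0xd7 r2=0xc3 r3=0xff r4=0x34  N=1 Z=0
after  2: r0=0xbb r1=0xf7 r2=0xc3 r3=0xff r4=0x34  N=1 Z=0
-- IRQ taken; context saved, return-PC = 3 --

SAVED = 0xff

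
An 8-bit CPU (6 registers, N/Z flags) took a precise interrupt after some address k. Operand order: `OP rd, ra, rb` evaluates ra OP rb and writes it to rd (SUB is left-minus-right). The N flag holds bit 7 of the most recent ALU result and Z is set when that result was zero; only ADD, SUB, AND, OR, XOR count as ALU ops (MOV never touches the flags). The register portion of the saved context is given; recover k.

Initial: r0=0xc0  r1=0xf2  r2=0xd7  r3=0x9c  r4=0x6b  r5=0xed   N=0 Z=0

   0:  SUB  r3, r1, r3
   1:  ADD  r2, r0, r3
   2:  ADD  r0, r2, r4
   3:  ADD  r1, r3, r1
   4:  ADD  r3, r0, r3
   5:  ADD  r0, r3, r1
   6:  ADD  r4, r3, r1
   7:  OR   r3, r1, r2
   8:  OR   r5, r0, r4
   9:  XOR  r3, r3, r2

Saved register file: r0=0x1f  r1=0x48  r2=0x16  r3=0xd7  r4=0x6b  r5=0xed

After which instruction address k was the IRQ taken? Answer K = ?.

after  0: r0=0xc0 r1=0xf2 r2=0xd7 r3=0x56 r4=0x6b r5=0xed  N=0 Z=0
after  1: r0=0xc0 r1=0xf2 r2=0x16 r3=0x56 r4=0x6b r5=0xed  N=0 Z=0
after  2: r0=0x81 r1=0xf2 r2=0x16 r3=0x56 r4=0x6b r5=0xed  N=1 Z=0
after  3: r0=0x81 r1=0x48 r2=0x16 r3=0x56 r4=0x6b r5=0xed  N=0 Z=0
after  4: r0=0x81 r1=0x48 r2=0x16 r3=0xd7 r4=0x6b r5=0xed  N=1 Z=0
after  5: r0=0x1f r1=0x48 r2=0x16 r3=0xd7 r4=0x6b r5=0xed  N=0 Z=0
-- IRQ taken; context saved, return-PC = 6 --

K = 5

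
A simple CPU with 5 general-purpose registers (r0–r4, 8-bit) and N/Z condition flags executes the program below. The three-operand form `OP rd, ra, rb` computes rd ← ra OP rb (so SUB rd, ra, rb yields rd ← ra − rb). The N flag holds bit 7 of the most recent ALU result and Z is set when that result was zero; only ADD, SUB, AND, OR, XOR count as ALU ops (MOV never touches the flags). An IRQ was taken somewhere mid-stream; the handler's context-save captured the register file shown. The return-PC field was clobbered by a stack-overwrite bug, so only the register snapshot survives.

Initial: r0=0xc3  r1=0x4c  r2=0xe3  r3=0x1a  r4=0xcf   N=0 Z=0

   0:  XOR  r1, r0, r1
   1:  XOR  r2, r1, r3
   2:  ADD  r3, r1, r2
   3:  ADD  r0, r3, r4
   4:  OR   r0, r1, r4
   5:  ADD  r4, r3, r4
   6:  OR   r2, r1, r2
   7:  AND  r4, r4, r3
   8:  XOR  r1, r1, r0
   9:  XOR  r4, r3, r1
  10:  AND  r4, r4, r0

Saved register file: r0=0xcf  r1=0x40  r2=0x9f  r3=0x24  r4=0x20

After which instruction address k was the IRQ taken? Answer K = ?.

after  0: r0=0xc3 r1=0x8f r2=0xe3 r3=0x1a r4=0xcf  N=1 Z=0
after  1: r0=0xc3 r1=0x8f r2=0x95 r3=0x1a r4=0xcf  N=1 Z=0
after  2: r0=0xc3 r1=0x8f r2=0x95 r3=0x24 r4=0xcf  N=0 Z=0
after  3: r0=0xf3 r1=0x8f r2=0x95 r3=0x24 r4=0xcf  N=1 Z=0
after  4: r0=0xcf r1=0x8f r2=0x95 r3=0x24 r4=0xcf  N=1 Z=0
after  5: r0=0xcf r1=0x8f r2=0x95 r3=0x24 r4=0xf3  N=1 Z=0
after  6: r0=0xcf r1=0x8f r2=0x9f r3=0x24 r4=0xf3  N=1 Z=0
after  7: r0=0xcf r1=0x8f r2=0x9f r3=0x24 r4=0x20  N=0 Z=0
after  8: r0=0xcf r1=0x40 r2=0x9f r3=0x24 r4=0x20  N=0 Z=0
-- IRQ taken; context saved, return-PC = 9 --

K = 8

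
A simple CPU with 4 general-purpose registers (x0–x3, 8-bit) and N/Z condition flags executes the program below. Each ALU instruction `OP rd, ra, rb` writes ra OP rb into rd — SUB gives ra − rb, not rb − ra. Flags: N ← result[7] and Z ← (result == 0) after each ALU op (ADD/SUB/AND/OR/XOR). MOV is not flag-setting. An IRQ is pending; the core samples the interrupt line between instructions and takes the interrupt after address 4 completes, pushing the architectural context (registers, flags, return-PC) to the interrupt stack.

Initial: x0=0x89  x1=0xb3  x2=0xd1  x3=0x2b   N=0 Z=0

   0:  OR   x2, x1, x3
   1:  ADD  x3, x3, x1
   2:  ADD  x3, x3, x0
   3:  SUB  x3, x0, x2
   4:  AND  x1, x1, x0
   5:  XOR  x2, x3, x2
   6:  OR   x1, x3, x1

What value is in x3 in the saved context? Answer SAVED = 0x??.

SAVED = 0xce

after  0: x0=0x89 x1=0xb3 x2=0xbb x3=0x2b  N=1 Z=0
after  1: x0=0x89 x1=0xb3 x2=0xbb x3=0xde  N=1 Z=0
after  2: x0=0x89 x1=0xb3 x2=0xbb x3=0x67  N=0 Z=0
after  3: x0=0x89 x1=0xb3 x2=0xbb x3=0xce  N=1 Z=0
after  4: x0=0x89 x1=0x81 x2=0xbb x3=0xce  N=1 Z=0
-- IRQ taken; context saved, return-PC = 5 --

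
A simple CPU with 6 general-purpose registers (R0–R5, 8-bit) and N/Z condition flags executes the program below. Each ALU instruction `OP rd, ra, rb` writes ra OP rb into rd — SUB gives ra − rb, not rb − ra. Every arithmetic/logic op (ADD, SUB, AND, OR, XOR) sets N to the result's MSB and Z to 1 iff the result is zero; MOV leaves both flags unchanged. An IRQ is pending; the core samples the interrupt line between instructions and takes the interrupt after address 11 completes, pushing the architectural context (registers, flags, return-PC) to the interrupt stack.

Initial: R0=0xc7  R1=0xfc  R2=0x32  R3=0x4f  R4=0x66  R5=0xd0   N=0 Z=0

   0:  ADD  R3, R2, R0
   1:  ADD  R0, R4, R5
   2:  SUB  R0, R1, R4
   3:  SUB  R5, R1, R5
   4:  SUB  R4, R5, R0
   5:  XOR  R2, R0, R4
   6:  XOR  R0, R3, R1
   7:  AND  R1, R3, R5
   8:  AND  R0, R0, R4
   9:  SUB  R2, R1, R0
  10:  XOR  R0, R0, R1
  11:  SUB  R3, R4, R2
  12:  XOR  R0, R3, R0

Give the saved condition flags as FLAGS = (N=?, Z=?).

after  0: R0=0xc7 R1=0xfc R2=0x32 R3=0xf9 R4=0x66 R5=0xd0  N=1 Z=0
after  1: R0=0x36 R1=0xfc R2=0x32 R3=0xf9 R4=0x66 R5=0xd0  N=0 Z=0
after  2: R0=0x96 R1=0xfc R2=0x32 R3=0xf9 R4=0x66 R5=0xd0  N=1 Z=0
after  3: R0=0x96 R1=0xfc R2=0x32 R3=0xf9 R4=0x66 R5=0x2c  N=0 Z=0
after  4: R0=0x96 R1=0xfc R2=0x32 R3=0xf9 R4=0x96 R5=0x2c  N=1 Z=0
after  5: R0=0x96 R1=0xfc R2=0x00 R3=0xf9 R4=0x96 R5=0x2c  N=0 Z=1
after  6: R0=0x05 R1=0xfc R2=0x00 R3=0xf9 R4=0x96 R5=0x2c  N=0 Z=0
after  7: R0=0x05 R1=0x28 R2=0x00 R3=0xf9 R4=0x96 R5=0x2c  N=0 Z=0
after  8: R0=0x04 R1=0x28 R2=0x00 R3=0xf9 R4=0x96 R5=0x2c  N=0 Z=0
after  9: R0=0x04 R1=0x28 R2=0x24 R3=0xf9 R4=0x96 R5=0x2c  N=0 Z=0
after 10: R0=0x2c R1=0x28 R2=0x24 R3=0xf9 R4=0x96 R5=0x2c  N=0 Z=0
after 11: R0=0x2c R1=0x28 R2=0x24 R3=0x72 R4=0x96 R5=0x2c  N=0 Z=0
-- IRQ taken; context saved, return-PC = 12 --

FLAGS = (N=0, Z=0)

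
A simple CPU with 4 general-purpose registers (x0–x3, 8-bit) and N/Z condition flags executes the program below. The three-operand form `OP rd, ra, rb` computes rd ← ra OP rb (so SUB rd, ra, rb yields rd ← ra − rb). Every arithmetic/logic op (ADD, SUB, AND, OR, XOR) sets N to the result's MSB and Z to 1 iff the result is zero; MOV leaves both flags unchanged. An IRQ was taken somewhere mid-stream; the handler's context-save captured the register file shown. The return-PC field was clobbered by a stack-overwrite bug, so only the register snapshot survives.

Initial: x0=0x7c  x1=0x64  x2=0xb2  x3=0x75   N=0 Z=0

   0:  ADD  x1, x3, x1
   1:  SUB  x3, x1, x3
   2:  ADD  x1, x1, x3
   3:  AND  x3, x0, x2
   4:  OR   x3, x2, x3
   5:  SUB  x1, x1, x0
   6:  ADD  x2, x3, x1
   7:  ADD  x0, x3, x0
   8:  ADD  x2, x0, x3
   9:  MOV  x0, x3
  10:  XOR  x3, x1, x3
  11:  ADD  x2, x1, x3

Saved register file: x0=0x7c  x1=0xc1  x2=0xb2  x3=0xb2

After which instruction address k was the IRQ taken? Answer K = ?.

K = 5

after  0: x0=0x7c x1=0xd9 x2=0xb2 x3=0x75  N=1 Z=0
after  1: x0=0x7c x1=0xd9 x2=0xb2 x3=0x64  N=0 Z=0
after  2: x0=0x7c x1=0x3d x2=0xb2 x3=0x64  N=0 Z=0
after  3: x0=0x7c x1=0x3d x2=0xb2 x3=0x30  N=0 Z=0
after  4: x0=0x7c x1=0x3d x2=0xb2 x3=0xb2  N=1 Z=0
after  5: x0=0x7c x1=0xc1 x2=0xb2 x3=0xb2  N=1 Z=0
-- IRQ taken; context saved, return-PC = 6 --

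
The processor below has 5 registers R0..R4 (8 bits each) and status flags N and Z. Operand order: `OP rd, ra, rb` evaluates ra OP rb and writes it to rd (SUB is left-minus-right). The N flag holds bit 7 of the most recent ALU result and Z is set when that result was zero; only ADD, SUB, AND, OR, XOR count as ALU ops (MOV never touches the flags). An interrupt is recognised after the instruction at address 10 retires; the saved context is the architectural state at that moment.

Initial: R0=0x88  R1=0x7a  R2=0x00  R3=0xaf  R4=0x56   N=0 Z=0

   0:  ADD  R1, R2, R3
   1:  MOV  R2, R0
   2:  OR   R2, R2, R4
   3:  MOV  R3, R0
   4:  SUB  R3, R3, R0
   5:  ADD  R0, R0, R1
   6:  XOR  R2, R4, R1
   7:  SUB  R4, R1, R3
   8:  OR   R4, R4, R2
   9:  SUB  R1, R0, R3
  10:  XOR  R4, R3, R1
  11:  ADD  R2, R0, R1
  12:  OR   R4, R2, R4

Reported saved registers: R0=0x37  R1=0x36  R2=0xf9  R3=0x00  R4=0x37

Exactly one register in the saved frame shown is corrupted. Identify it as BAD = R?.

after  0: R0=0x88 R1=0xaf R2=0x00 R3=0xaf R4=0x56  N=1 Z=0
after  1: R0=0x88 R1=0xaf R2=0x88 R3=0xaf R4=0x56  N=1 Z=0
after  2: R0=0x88 R1=0xaf R2=0xde R3=0xaf R4=0x56  N=1 Z=0
after  3: R0=0x88 R1=0xaf R2=0xde R3=0x88 R4=0x56  N=1 Z=0
after  4: R0=0x88 R1=0xaf R2=0xde R3=0x00 R4=0x56  N=0 Z=1
after  5: R0=0x37 R1=0xaf R2=0xde R3=0x00 R4=0x56  N=0 Z=0
after  6: R0=0x37 R1=0xaf R2=0xf9 R3=0x00 R4=0x56  N=1 Z=0
after  7: R0=0x37 R1=0xaf R2=0xf9 R3=0x00 R4=0xaf  N=1 Z=0
after  8: R0=0x37 R1=0xaf R2=0xf9 R3=0x00 R4=0xff  N=1 Z=0
after  9: R0=0x37 R1=0x37 R2=0xf9 R3=0x00 R4=0xff  N=0 Z=0
after 10: R0=0x37 R1=0x37 R2=0xf9 R3=0x00 R4=0x37  N=0 Z=0
-- IRQ taken; context saved, return-PC = 11 --
mismatch: R1: reported 0x36 vs actual 0x37

BAD = R1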